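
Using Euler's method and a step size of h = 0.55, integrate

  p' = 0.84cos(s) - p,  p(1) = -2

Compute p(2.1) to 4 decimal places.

-0.2831

Euler: p_{n+1} = p_n + h·f(s_n, p_n).
s=1.000000, p=-2.000000: f=2.453854 → p ← -2.000000 + 0.55·2.453854 = -0.650380
s=1.550000, p=-0.650380: f=0.667848 → p ← -0.650380 + 0.55·0.667848 = -0.283064
p(2.1) ≈ -0.2831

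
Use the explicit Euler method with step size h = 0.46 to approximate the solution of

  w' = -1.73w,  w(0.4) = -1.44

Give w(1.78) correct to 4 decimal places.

Euler: w_{n+1} = w_n + h·f(x_n, w_n).
x=0.400000, w=-1.440000: f=2.491200 → w ← -1.440000 + 0.46·2.491200 = -0.294048
x=0.860000, w=-0.294048: f=0.508703 → w ← -0.294048 + 0.46·0.508703 = -0.060045
x=1.320000, w=-0.060045: f=0.103877 → w ← -0.060045 + 0.46·0.103877 = -0.012261
w(1.78) ≈ -0.0123

-0.0123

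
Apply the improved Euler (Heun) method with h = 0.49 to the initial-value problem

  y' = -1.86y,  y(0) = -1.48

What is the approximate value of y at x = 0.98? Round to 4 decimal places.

Heun: k1 = f(x_n, y_n); k2 = f(x_n + h, y_n + h·k1); y_{n+1} = y_n + (h/2)·(k1 + k2).
x=0.000000, y=-1.480000:
  k1 = f(0.000000, -1.480000) = 2.752800
  k2 = f(0.490000, -0.131128) = 0.243898
  y ← -1.480000 + (0.49/2)·(2.752800 + 0.243898) = -0.745809
x=0.490000, y=-0.745809:
  k1 = f(0.490000, -0.745809) = 1.387205
  k2 = f(0.980000, -0.066079) = 0.122906
  y ← -0.745809 + (0.49/2)·(1.387205 + 0.122906) = -0.375832
y(0.98) ≈ -0.3758

-0.3758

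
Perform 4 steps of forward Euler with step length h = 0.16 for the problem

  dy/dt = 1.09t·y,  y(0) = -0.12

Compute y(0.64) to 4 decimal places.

Euler: y_{n+1} = y_n + h·f(t_n, y_n).
t=0.000000, y=-0.120000: f=0.000000 → y ← -0.120000 + 0.16·0.000000 = -0.120000
t=0.160000, y=-0.120000: f=-0.020928 → y ← -0.120000 + 0.16·(-0.020928) = -0.123348
t=0.320000, y=-0.123348: f=-0.043024 → y ← -0.123348 + 0.16·(-0.043024) = -0.130232
t=0.480000, y=-0.130232: f=-0.068138 → y ← -0.130232 + 0.16·(-0.068138) = -0.141134
y(0.64) ≈ -0.1411

-0.1411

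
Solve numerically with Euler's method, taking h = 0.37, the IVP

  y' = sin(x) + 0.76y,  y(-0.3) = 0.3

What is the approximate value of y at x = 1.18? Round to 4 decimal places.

Euler: y_{n+1} = y_n + h·f(x_n, y_n).
x=-0.300000, y=0.300000: f=-0.067520 → y ← 0.300000 + 0.37·(-0.067520) = 0.275018
x=0.070000, y=0.275018: f=0.278956 → y ← 0.275018 + 0.37·0.278956 = 0.378231
x=0.440000, y=0.378231: f=0.713395 → y ← 0.378231 + 0.37·0.713395 = 0.642188
x=0.810000, y=0.642188: f=1.212350 → y ← 0.642188 + 0.37·1.212350 = 1.090757
y(1.18) ≈ 1.0908

1.0908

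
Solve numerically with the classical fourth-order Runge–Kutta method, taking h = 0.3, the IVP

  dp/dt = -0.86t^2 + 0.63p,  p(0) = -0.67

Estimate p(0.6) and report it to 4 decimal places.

-1.0460

RK4: k1 = f(t_n, p_n); k2 = f(t_n + h/2, p_n + (h/2)·k1); k3 = f(t_n + h/2, p_n + (h/2)·k2); k4 = f(t_n + h, p_n + h·k3); p_{n+1} = p_n + (h/6)·(k1 + 2k2 + 2k3 + k4).
t=0.000000, p=-0.670000:
  k1 = f(0.000000, -0.670000) = -0.422100
  k2 = f(0.150000, -0.733315) = -0.481338
  k3 = f(0.150000, -0.742201) = -0.486936
  k4 = f(0.300000, -0.816081) = -0.591531
  p ← -0.670000 + (0.3/6)·(k1 + 2k2 + 2k3 + k4) = -0.817509
t=0.300000, p=-0.817509:
  k1 = f(0.300000, -0.817509) = -0.592431
  k2 = f(0.450000, -0.906374) = -0.745165
  k3 = f(0.450000, -0.929284) = -0.759599
  k4 = f(0.600000, -1.045389) = -0.968195
  p ← -0.817509 + (0.3/6)·(k1 + 2k2 + 2k3 + k4) = -1.046017
p(0.6) ≈ -1.0460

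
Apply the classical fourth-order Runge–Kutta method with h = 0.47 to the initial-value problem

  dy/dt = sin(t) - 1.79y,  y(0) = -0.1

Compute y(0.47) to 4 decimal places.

0.0408

RK4: k1 = f(t_n, y_n); k2 = f(t_n + h/2, y_n + (h/2)·k1); k3 = f(t_n + h/2, y_n + (h/2)·k2); k4 = f(t_n + h, y_n + h·k3); y_{n+1} = y_n + (h/6)·(k1 + 2k2 + 2k3 + k4).
t=0.000000, y=-0.100000:
  k1 = f(0.000000, -0.100000) = 0.179000
  k2 = f(0.235000, -0.057935) = 0.336547
  k3 = f(0.235000, -0.020912) = 0.270275
  k4 = f(0.470000, 0.027029) = 0.404504
  y ← -0.100000 + (0.47/6)·(k1 + 2k2 + 2k3 + k4) = 0.040776
y(0.47) ≈ 0.0408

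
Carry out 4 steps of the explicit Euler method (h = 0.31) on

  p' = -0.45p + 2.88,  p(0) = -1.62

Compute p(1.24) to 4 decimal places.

Euler: p_{n+1} = p_n + h·f(x_n, p_n).
x=0.000000, p=-1.620000: f=3.609000 → p ← -1.620000 + 0.31·3.609000 = -0.501210
x=0.310000, p=-0.501210: f=3.105545 → p ← -0.501210 + 0.31·3.105545 = 0.461509
x=0.620000, p=0.461509: f=2.672321 → p ← 0.461509 + 0.31·2.672321 = 1.289928
x=0.930000, p=1.289928: f=2.299532 → p ← 1.289928 + 0.31·2.299532 = 2.002783
p(1.24) ≈ 2.0028

2.0028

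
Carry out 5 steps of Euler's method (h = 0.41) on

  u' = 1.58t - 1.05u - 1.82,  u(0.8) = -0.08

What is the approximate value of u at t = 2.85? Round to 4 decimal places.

1.2349

Euler: u_{n+1} = u_n + h·f(t_n, u_n).
t=0.800000, u=-0.080000: f=-0.472000 → u ← -0.080000 + 0.41·(-0.472000) = -0.273520
t=1.210000, u=-0.273520: f=0.378996 → u ← -0.273520 + 0.41·0.378996 = -0.118132
t=1.620000, u=-0.118132: f=0.863638 → u ← -0.118132 + 0.41·0.863638 = 0.235960
t=2.030000, u=0.235960: f=1.139642 → u ← 0.235960 + 0.41·1.139642 = 0.703213
t=2.440000, u=0.703213: f=1.296826 → u ← 0.703213 + 0.41·1.296826 = 1.234912
u(2.85) ≈ 1.2349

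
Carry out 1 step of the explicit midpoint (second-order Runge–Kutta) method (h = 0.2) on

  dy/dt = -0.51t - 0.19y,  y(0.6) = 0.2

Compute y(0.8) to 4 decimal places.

Midpoint: k1 = f(t_n, y_n); k2 = f(t_n + h/2, y_n + (h/2)·k1); y_{n+1} = y_n + h·k2.
t=0.600000, y=0.200000:
  k1 = f(0.600000, 0.200000) = -0.344000
  k2 = f(0.700000, 0.165600) = -0.388464
  y ← 0.200000 + 0.2·(-0.388464) = 0.122307
y(0.8) ≈ 0.1223

0.1223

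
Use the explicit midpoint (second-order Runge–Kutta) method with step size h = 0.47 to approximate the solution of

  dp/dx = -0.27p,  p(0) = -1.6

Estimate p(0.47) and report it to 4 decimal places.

-1.4098

Midpoint: k1 = f(x_n, p_n); k2 = f(x_n + h/2, p_n + (h/2)·k1); p_{n+1} = p_n + h·k2.
x=0.000000, p=-1.600000:
  k1 = f(0.000000, -1.600000) = 0.432000
  k2 = f(0.235000, -1.498480) = 0.404590
  p ← -1.600000 + 0.47·0.404590 = -1.409843
p(0.47) ≈ -1.4098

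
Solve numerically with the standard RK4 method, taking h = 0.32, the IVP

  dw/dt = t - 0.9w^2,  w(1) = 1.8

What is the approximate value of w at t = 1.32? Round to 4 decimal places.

RK4: k1 = f(t_n, w_n); k2 = f(t_n + h/2, w_n + (h/2)·k1); k3 = f(t_n + h/2, w_n + (h/2)·k2); k4 = f(t_n + h, w_n + h·k3); w_{n+1} = w_n + (h/6)·(k1 + 2k2 + 2k3 + k4).
t=1.000000, w=1.800000:
  k1 = f(1.000000, 1.800000) = -1.916000
  k2 = f(1.160000, 1.493440) = -0.847327
  k3 = f(1.160000, 1.664428) = -1.333288
  k4 = f(1.320000, 1.373348) = -0.377476
  w ← 1.800000 + (0.32/6)·(k1 + 2k2 + 2k3 + k4) = 1.445082
w(1.32) ≈ 1.4451

1.4451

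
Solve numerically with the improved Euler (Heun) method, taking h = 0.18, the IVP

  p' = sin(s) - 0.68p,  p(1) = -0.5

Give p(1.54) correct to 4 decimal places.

Heun: k1 = f(s_n, p_n); k2 = f(s_n + h, p_n + h·k1); p_{n+1} = p_n + (h/2)·(k1 + k2).
s=1.000000, p=-0.500000:
  k1 = f(1.000000, -0.500000) = 1.181471
  k2 = f(1.180000, -0.287335) = 1.119994
  p ← -0.500000 + (0.18/2)·(1.181471 + 1.119994) = -0.292868
s=1.180000, p=-0.292868:
  k1 = f(1.180000, -0.292868) = 1.123756
  k2 = f(1.360000, -0.090592) = 1.039467
  p ← -0.292868 + (0.18/2)·(1.123756 + 1.039467) = -0.098178
s=1.360000, p=-0.098178:
  k1 = f(1.360000, -0.098178) = 1.044626
  k2 = f(1.540000, 0.089855) = 0.938425
  p ← -0.098178 + (0.18/2)·(1.044626 + 0.938425) = 0.080296
p(1.54) ≈ 0.0803

0.0803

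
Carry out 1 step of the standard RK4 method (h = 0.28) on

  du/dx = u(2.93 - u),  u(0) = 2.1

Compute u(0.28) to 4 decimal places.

2.4952

RK4: k1 = f(x_n, u_n); k2 = f(x_n + h/2, u_n + (h/2)·k1); k3 = f(x_n + h/2, u_n + (h/2)·k2); k4 = f(x_n + h, u_n + h·k3); u_{n+1} = u_n + (h/6)·(k1 + 2k2 + 2k3 + k4).
x=0.000000, u=2.100000:
  k1 = f(0.000000, 2.100000) = 1.743000
  k2 = f(0.140000, 2.344020) = 1.373549
  k3 = f(0.140000, 2.292297) = 1.461805
  k4 = f(0.280000, 2.509305) = 1.055651
  u ← 2.100000 + (0.28/6)·(k1 + 2k2 + 2k3 + k4) = 2.495237
u(0.28) ≈ 2.4952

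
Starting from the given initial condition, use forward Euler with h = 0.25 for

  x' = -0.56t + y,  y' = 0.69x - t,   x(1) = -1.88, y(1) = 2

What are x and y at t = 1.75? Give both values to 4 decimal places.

Euler on (x,y): x_{n+1} = x_n + h·x', y_{n+1} = y_n + h·y'.
1.000000: (-1.880000, 2.000000); f=(1.440000, -2.297200) → (-1.520000, 1.425700)
1.250000: (-1.520000, 1.425700); f=(0.725700, -2.298800) → (-1.338575, 0.851000)
1.500000: (-1.338575, 0.851000); f=(0.011000, -2.423617) → (-1.335825, 0.245096)
(x(1.75), y(1.75)) ≈ (-1.3358, 0.2451)

-1.3358, 0.2451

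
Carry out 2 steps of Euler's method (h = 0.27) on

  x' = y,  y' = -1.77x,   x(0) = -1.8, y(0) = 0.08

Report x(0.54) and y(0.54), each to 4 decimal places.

Euler on (x,y): x_{n+1} = x_n + h·x', y_{n+1} = y_n + h·y'.
0.000000: (-1.800000, 0.080000); f=(0.080000, 3.186000) → (-1.778400, 0.940220)
0.270000: (-1.778400, 0.940220); f=(0.940220, 3.147768) → (-1.524541, 1.790117)
(x(0.54), y(0.54)) ≈ (-1.5245, 1.7901)

-1.5245, 1.7901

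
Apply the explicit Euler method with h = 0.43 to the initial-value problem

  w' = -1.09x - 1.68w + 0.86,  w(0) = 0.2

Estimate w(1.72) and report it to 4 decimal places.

Euler: w_{n+1} = w_n + h·f(x_n, w_n).
x=0.000000, w=0.200000: f=0.524000 → w ← 0.200000 + 0.43·0.524000 = 0.425320
x=0.430000, w=0.425320: f=-0.323238 → w ← 0.425320 + 0.43·(-0.323238) = 0.286328
x=0.860000, w=0.286328: f=-0.558431 → w ← 0.286328 + 0.43·(-0.558431) = 0.046203
x=1.290000, w=0.046203: f=-0.623720 → w ← 0.046203 + 0.43·(-0.623720) = -0.221997
w(1.72) ≈ -0.2220

-0.2220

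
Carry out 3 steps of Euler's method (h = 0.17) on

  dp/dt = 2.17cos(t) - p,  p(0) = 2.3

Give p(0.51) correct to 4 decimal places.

2.2188

Euler: p_{n+1} = p_n + h·f(t_n, p_n).
t=0.000000, p=2.300000: f=-0.130000 → p ← 2.300000 + 0.17·(-0.130000) = 2.277900
t=0.170000, p=2.277900: f=-0.139181 → p ← 2.277900 + 0.17·(-0.139181) = 2.254239
t=0.340000, p=2.254239: f=-0.208462 → p ← 2.254239 + 0.17·(-0.208462) = 2.218801
p(0.51) ≈ 2.2188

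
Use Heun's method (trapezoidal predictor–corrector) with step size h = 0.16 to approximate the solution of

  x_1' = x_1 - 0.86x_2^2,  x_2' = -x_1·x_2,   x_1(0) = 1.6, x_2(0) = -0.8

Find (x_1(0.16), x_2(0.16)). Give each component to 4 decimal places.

Heun on (x_1,x_2): k1 = f(t_n, state_n); k2 = f(t_n + h, state_n + h·k1); state_{n+1} = state_n + (h/2)·(k1 + k2).
0.000000: (1.600000, -0.800000)
  k1 = (1.049600, 1.280000)
  predictor → (1.767936, -0.595200)
  k2 = (1.463270, 1.052276)
  → (1.801030, -0.613418)
(x_1(0.16), x_2(0.16)) ≈ (1.8010, -0.6134)

1.8010, -0.6134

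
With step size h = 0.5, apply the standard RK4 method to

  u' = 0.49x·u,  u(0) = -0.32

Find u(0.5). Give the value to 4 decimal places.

RK4: k1 = f(x_n, u_n); k2 = f(x_n + h/2, u_n + (h/2)·k1); k3 = f(x_n + h/2, u_n + (h/2)·k2); k4 = f(x_n + h, u_n + h·k3); u_{n+1} = u_n + (h/6)·(k1 + 2k2 + 2k3 + k4).
x=0.000000, u=-0.320000:
  k1 = f(0.000000, -0.320000) = 0.000000
  k2 = f(0.250000, -0.320000) = -0.039200
  k3 = f(0.250000, -0.329800) = -0.040400
  k4 = f(0.500000, -0.340200) = -0.083349
  u ← -0.320000 + (0.5/6)·(k1 + 2k2 + 2k3 + k4) = -0.340213
u(0.5) ≈ -0.3402

-0.3402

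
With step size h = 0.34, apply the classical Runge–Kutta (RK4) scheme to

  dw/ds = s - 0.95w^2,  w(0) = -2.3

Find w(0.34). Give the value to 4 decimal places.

RK4: k1 = f(s_n, w_n); k2 = f(s_n + h/2, w_n + (h/2)·k1); k3 = f(s_n + h/2, w_n + (h/2)·k2); k4 = f(s_n + h, w_n + h·k3); w_{n+1} = w_n + (h/6)·(k1 + 2k2 + 2k3 + k4).
s=0.000000, w=-2.300000:
  k1 = f(0.000000, -2.300000) = -5.025500
  k2 = f(0.170000, -3.154335) = -9.282338
  k3 = f(0.170000, -3.877997) = -14.116921
  k4 = f(0.340000, -7.099753) = -47.546169
  w ← -2.300000 + (0.34/6)·(k1 + 2k2 + 2k3 + k4) = -7.930977
w(0.34) ≈ -7.9310

-7.9310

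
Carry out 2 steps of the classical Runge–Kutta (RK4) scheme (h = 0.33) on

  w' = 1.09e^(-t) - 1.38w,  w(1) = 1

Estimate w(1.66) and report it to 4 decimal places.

0.5233

RK4: k1 = f(t_n, w_n); k2 = f(t_n + h/2, w_n + (h/2)·k1); k3 = f(t_n + h/2, w_n + (h/2)·k2); k4 = f(t_n + h, w_n + h·k3); w_{n+1} = w_n + (h/6)·(k1 + 2k2 + 2k3 + k4).
t=1.000000, w=1.000000:
  k1 = f(1.000000, 1.000000) = -0.979011
  k2 = f(1.165000, 0.838463) = -0.817083
  k3 = f(1.165000, 0.865181) = -0.853954
  k4 = f(1.330000, 0.718195) = -0.702829
  w ← 1.000000 + (0.33/6)·(k1 + 2k2 + 2k3 + k4) = 0.723685
t=1.330000, w=0.723685:
  k1 = f(1.330000, 0.723685) = -0.710405
  k2 = f(1.495000, 0.606468) = -0.592495
  k3 = f(1.495000, 0.625923) = -0.619343
  k4 = f(1.660000, 0.519302) = -0.509385
  w ← 0.723685 + (0.33/6)·(k1 + 2k2 + 2k3 + k4) = 0.523294
w(1.66) ≈ 0.5233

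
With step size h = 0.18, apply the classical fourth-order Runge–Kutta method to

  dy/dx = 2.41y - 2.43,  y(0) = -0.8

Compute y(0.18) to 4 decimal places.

RK4: k1 = f(x_n, y_n); k2 = f(x_n + h/2, y_n + (h/2)·k1); k3 = f(x_n + h/2, y_n + (h/2)·k2); k4 = f(x_n + h, y_n + h·k3); y_{n+1} = y_n + (h/6)·(k1 + 2k2 + 2k3 + k4).
x=0.000000, y=-0.800000:
  k1 = f(0.000000, -0.800000) = -4.358000
  k2 = f(0.090000, -1.192220) = -5.303250
  k3 = f(0.090000, -1.277293) = -5.508275
  k4 = f(0.180000, -1.791489) = -6.747490
  y ← -0.800000 + (0.18/6)·(k1 + 2k2 + 2k3 + k4) = -1.781856
y(0.18) ≈ -1.7819

-1.7819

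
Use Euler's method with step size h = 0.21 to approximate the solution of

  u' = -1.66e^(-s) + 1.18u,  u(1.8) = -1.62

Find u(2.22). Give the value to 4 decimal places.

Euler: u_{n+1} = u_n + h·f(s_n, u_n).
s=1.800000, u=-1.620000: f=-2.185996 → u ← -1.620000 + 0.21·(-2.185996) = -2.079059
s=2.010000, u=-2.079059: f=-2.675711 → u ← -2.079059 + 0.21·(-2.675711) = -2.640959
u(2.22) ≈ -2.6410

-2.6410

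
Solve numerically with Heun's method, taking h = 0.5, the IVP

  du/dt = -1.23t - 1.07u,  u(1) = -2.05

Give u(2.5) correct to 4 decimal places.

-2.2436

Heun: k1 = f(t_n, u_n); k2 = f(t_n + h, u_n + h·k1); u_{n+1} = u_n + (h/2)·(k1 + k2).
t=1.000000, u=-2.050000:
  k1 = f(1.000000, -2.050000) = 0.963500
  k2 = f(1.500000, -1.568250) = -0.166972
  u ← -2.050000 + (0.5/2)·(0.963500 + (-0.166972)) = -1.850868
t=1.500000, u=-1.850868:
  k1 = f(1.500000, -1.850868) = 0.135429
  k2 = f(2.000000, -1.783154) = -0.552026
  u ← -1.850868 + (0.5/2)·(0.135429 + (-0.552026)) = -1.955017
t=2.000000, u=-1.955017:
  k1 = f(2.000000, -1.955017) = -0.368131
  k2 = f(2.500000, -2.139083) = -0.786181
  u ← -1.955017 + (0.5/2)·(-0.368131 + (-0.786181)) = -2.243595
u(2.5) ≈ -2.2436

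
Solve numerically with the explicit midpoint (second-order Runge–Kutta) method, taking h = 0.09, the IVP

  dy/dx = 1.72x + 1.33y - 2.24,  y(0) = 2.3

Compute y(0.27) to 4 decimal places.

2.6352

Midpoint: k1 = f(x_n, y_n); k2 = f(x_n + h/2, y_n + (h/2)·k1); y_{n+1} = y_n + h·k2.
x=0.000000, y=2.300000:
  k1 = f(0.000000, 2.300000) = 0.819000
  k2 = f(0.045000, 2.336855) = 0.945417
  y ← 2.300000 + 0.09·0.945417 = 2.385088
x=0.090000, y=2.385088:
  k1 = f(0.090000, 2.385088) = 1.086966
  k2 = f(0.135000, 2.434001) = 1.229421
  y ← 2.385088 + 0.09·1.229421 = 2.495735
x=0.180000, y=2.495735:
  k1 = f(0.180000, 2.495735) = 1.388928
  k2 = f(0.225000, 2.558237) = 1.549456
  y ← 2.495735 + 0.09·1.549456 = 2.635186
y(0.27) ≈ 2.6352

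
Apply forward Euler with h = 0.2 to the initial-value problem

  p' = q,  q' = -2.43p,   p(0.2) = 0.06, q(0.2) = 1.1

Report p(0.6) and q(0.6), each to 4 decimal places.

Euler on (p,q): p_{n+1} = p_n + h·p', q_{n+1} = q_n + h·q'.
0.200000: (0.060000, 1.100000); f=(1.100000, -0.145800) → (0.280000, 1.070840)
0.400000: (0.280000, 1.070840); f=(1.070840, -0.680400) → (0.494168, 0.934760)
(p(0.6), q(0.6)) ≈ (0.4942, 0.9348)

0.4942, 0.9348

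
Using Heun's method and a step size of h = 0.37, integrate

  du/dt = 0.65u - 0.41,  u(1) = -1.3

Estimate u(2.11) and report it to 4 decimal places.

-3.3188

Heun: k1 = f(t_n, u_n); k2 = f(t_n + h, u_n + h·k1); u_{n+1} = u_n + (h/2)·(k1 + k2).
t=1.000000, u=-1.300000:
  k1 = f(1.000000, -1.300000) = -1.255000
  k2 = f(1.370000, -1.764350) = -1.556828
  u ← -1.300000 + (0.37/2)·(-1.255000 + (-1.556828)) = -1.820188
t=1.370000, u=-1.820188:
  k1 = f(1.370000, -1.820188) = -1.593122
  k2 = f(1.740000, -2.409643) = -1.976268
  u ← -1.820188 + (0.37/2)·(-1.593122 + (-1.976268)) = -2.480525
t=1.740000, u=-2.480525:
  k1 = f(1.740000, -2.480525) = -2.022341
  k2 = f(2.110000, -3.228792) = -2.508715
  u ← -2.480525 + (0.37/2)·(-2.022341 + (-2.508715)) = -3.318771
u(2.11) ≈ -3.3188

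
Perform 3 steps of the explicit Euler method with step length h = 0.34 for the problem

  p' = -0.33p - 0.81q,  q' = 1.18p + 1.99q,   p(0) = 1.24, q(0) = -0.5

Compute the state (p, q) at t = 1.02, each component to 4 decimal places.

Euler on (p,q): p_{n+1} = p_n + h·p', q_{n+1} = q_n + h·q'.
0.000000: (1.240000, -0.500000); f=(-0.004200, 0.468200) → (1.238572, -0.340812)
0.340000: (1.238572, -0.340812); f=(-0.132671, 0.783299) → (1.193464, -0.074490)
0.680000: (1.193464, -0.074490); f=(-0.333506, 1.260052) → (1.080072, 0.353927)
(p(1.02), q(1.02)) ≈ (1.0801, 0.3539)

1.0801, 0.3539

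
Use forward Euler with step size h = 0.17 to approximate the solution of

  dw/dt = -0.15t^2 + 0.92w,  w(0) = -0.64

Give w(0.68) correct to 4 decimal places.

-1.1555

Euler: w_{n+1} = w_n + h·f(t_n, w_n).
t=0.000000, w=-0.640000: f=-0.588800 → w ← -0.640000 + 0.17·(-0.588800) = -0.740096
t=0.170000, w=-0.740096: f=-0.685223 → w ← -0.740096 + 0.17·(-0.685223) = -0.856584
t=0.340000, w=-0.856584: f=-0.805397 → w ← -0.856584 + 0.17·(-0.805397) = -0.993501
t=0.510000, w=-0.993501: f=-0.953036 → w ← -0.993501 + 0.17·(-0.953036) = -1.155518
w(0.68) ≈ -1.1555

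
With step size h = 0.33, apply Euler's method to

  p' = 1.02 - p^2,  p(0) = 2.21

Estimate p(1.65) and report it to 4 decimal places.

Euler: p_{n+1} = p_n + h·f(t_n, p_n).
t=0.000000, p=2.210000: f=-3.864100 → p ← 2.210000 + 0.33·(-3.864100) = 0.934847
t=0.330000, p=0.934847: f=0.146061 → p ← 0.934847 + 0.33·0.146061 = 0.983047
t=0.660000, p=0.983047: f=0.053618 → p ← 0.983047 + 0.33·0.053618 = 1.000741
t=0.990000, p=1.000741: f=0.018517 → p ← 1.000741 + 0.33·0.018517 = 1.006852
t=1.320000, p=1.006852: f=0.006249 → p ← 1.006852 + 0.33·0.006249 = 1.008914
p(1.65) ≈ 1.0089

1.0089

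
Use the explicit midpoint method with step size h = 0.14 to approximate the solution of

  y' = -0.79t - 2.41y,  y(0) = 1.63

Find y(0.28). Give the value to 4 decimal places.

Midpoint: k1 = f(t_n, y_n); k2 = f(t_n + h/2, y_n + (h/2)·k1); y_{n+1} = y_n + h·k2.
t=0.000000, y=1.630000:
  k1 = f(0.000000, 1.630000) = -3.928300
  k2 = f(0.070000, 1.355019) = -3.320896
  y ← 1.630000 + 0.14·(-3.320896) = 1.165075
t=0.140000, y=1.165075:
  k1 = f(0.140000, 1.165075) = -2.918430
  k2 = f(0.210000, 0.960785) = -2.481391
  y ← 1.165075 + 0.14·(-2.481391) = 0.817680
y(0.28) ≈ 0.8177

0.8177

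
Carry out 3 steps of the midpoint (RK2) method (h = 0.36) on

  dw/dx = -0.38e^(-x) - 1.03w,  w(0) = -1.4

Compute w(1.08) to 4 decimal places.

Midpoint: k1 = f(x_n, w_n); k2 = f(x_n + h/2, w_n + (h/2)·k1); w_{n+1} = w_n + h·k2.
x=0.000000, w=-1.400000:
  k1 = f(0.000000, -1.400000) = 1.062000
  k2 = f(0.180000, -1.208840) = 0.927703
  w ← -1.400000 + 0.36·0.927703 = -1.066027
x=0.360000, w=-1.066027:
  k1 = f(0.360000, -1.066027) = 0.832891
  k2 = f(0.540000, -0.916107) = 0.722146
  w ← -1.066027 + 0.36·0.722146 = -0.806055
x=0.720000, w=-0.806055:
  k1 = f(0.720000, -0.806055) = 0.645270
  k2 = f(0.900000, -0.689906) = 0.556107
  w ← -0.806055 + 0.36·0.556107 = -0.605856
w(1.08) ≈ -0.6059

-0.6059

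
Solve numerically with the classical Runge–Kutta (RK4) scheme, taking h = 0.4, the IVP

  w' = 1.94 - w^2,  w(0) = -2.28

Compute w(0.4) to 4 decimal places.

-7.7452

RK4: k1 = f(t_n, w_n); k2 = f(t_n + h/2, w_n + (h/2)·k1); k3 = f(t_n + h/2, w_n + (h/2)·k2); k4 = f(t_n + h, w_n + h·k3); w_{n+1} = w_n + (h/6)·(k1 + 2k2 + 2k3 + k4).
t=0.000000, w=-2.280000:
  k1 = f(0.000000, -2.280000) = -3.258400
  k2 = f(0.200000, -2.931680) = -6.654748
  k3 = f(0.200000, -3.610950) = -11.098956
  k4 = f(0.400000, -6.719583) = -43.212790
  w ← -2.280000 + (0.4/6)·(k1 + 2k2 + 2k3 + k4) = -7.745240
w(0.4) ≈ -7.7452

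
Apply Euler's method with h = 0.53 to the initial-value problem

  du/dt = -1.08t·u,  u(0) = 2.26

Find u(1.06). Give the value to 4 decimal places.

Euler: u_{n+1} = u_n + h·f(t_n, u_n).
t=0.000000, u=2.260000: f=0.000000 → u ← 2.260000 + 0.53·0.000000 = 2.260000
t=0.530000, u=2.260000: f=-1.293624 → u ← 2.260000 + 0.53·(-1.293624) = 1.574379
u(1.06) ≈ 1.5744

1.5744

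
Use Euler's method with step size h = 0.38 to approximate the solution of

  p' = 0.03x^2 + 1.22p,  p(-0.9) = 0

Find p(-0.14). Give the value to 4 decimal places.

Euler: p_{n+1} = p_n + h·f(x_n, p_n).
x=-0.900000, p=0.000000: f=0.024300 → p ← 0.000000 + 0.38·0.024300 = 0.009234
x=-0.520000, p=0.009234: f=0.019377 → p ← 0.009234 + 0.38·0.019377 = 0.016597
p(-0.14) ≈ 0.0166

0.0166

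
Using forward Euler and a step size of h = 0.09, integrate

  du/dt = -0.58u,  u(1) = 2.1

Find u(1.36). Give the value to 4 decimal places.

Euler: u_{n+1} = u_n + h·f(t_n, u_n).
t=1.000000, u=2.100000: f=-1.218000 → u ← 2.100000 + 0.09·(-1.218000) = 1.990380
t=1.090000, u=1.990380: f=-1.154420 → u ← 1.990380 + 0.09·(-1.154420) = 1.886482
t=1.180000, u=1.886482: f=-1.094160 → u ← 1.886482 + 0.09·(-1.094160) = 1.788008
t=1.270000, u=1.788008: f=-1.037045 → u ← 1.788008 + 0.09·(-1.037045) = 1.694674
u(1.36) ≈ 1.6947

1.6947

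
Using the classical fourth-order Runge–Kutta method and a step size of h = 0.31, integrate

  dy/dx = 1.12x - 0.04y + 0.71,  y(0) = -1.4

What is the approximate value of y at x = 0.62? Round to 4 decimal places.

RK4: k1 = f(x_n, y_n); k2 = f(x_n + h/2, y_n + (h/2)·k1); k3 = f(x_n + h/2, y_n + (h/2)·k2); k4 = f(x_n + h, y_n + h·k3); y_{n+1} = y_n + (h/6)·(k1 + 2k2 + 2k3 + k4).
x=0.000000, y=-1.400000:
  k1 = f(0.000000, -1.400000) = 0.766000
  k2 = f(0.155000, -1.281270) = 0.934851
  k3 = f(0.155000, -1.255098) = 0.933804
  k4 = f(0.310000, -1.110521) = 1.101621
  y ← -1.400000 + (0.31/6)·(k1 + 2k2 + 2k3 + k4) = -1.110412
x=0.310000, y=-1.110412:
  k1 = f(0.310000, -1.110412) = 1.101616
  k2 = f(0.465000, -0.939661) = 1.268386
  k3 = f(0.465000, -0.913812) = 1.267352
  k4 = f(0.620000, -0.717533) = 1.433101
  y ← -1.110412 + (0.31/6)·(k1 + 2k2 + 2k3 + k4) = -0.717425
y(0.62) ≈ -0.7174

-0.7174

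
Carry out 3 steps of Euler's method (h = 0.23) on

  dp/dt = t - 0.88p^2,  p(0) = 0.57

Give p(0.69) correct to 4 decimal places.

0.5597

Euler: p_{n+1} = p_n + h·f(t_n, p_n).
t=0.000000, p=0.570000: f=-0.285912 → p ← 0.570000 + 0.23·(-0.285912) = 0.504240
t=0.230000, p=0.504240: f=0.006253 → p ← 0.504240 + 0.23·0.006253 = 0.505678
t=0.460000, p=0.505678: f=0.234975 → p ← 0.505678 + 0.23·0.234975 = 0.559723
p(0.69) ≈ 0.5597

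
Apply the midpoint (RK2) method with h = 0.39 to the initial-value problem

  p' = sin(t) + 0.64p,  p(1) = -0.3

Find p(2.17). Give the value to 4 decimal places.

Midpoint: k1 = f(t_n, p_n); k2 = f(t_n + h/2, p_n + (h/2)·k1); p_{n+1} = p_n + h·k2.
t=1.000000, p=-0.300000:
  k1 = f(1.000000, -0.300000) = 0.649471
  k2 = f(1.195000, -0.173353) = 0.819270
  p ← -0.300000 + 0.39·0.819270 = 0.019515
t=1.390000, p=0.019515:
  k1 = f(1.390000, 0.019515) = 0.996191
  k2 = f(1.585000, 0.213772) = 1.136713
  p ← 0.019515 + 0.39·1.136713 = 0.462833
t=1.780000, p=0.462833:
  k1 = f(1.780000, 0.462833) = 1.274410
  k2 = f(1.975000, 0.711343) = 1.374676
  p ← 0.462833 + 0.39·1.374676 = 0.998957
p(2.17) ≈ 0.9990

0.9990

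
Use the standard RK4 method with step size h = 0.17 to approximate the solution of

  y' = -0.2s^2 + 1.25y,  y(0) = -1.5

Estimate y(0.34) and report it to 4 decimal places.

RK4: k1 = f(s_n, y_n); k2 = f(s_n + h/2, y_n + (h/2)·k1); k3 = f(s_n + h/2, y_n + (h/2)·k2); k4 = f(s_n + h, y_n + h·k3); y_{n+1} = y_n + (h/6)·(k1 + 2k2 + 2k3 + k4).
s=0.000000, y=-1.500000:
  k1 = f(0.000000, -1.500000) = -1.875000
  k2 = f(0.085000, -1.659375) = -2.075664
  k3 = f(0.085000, -1.676431) = -2.096984
  k4 = f(0.170000, -1.856487) = -2.326389
  y ← -1.500000 + (0.17/6)·(k1 + 2k2 + 2k3 + k4) = -1.855489
s=0.170000, y=-1.855489:
  k1 = f(0.170000, -1.855489) = -2.325142
  k2 = f(0.255000, -2.053126) = -2.579413
  k3 = f(0.255000, -2.074740) = -2.606429
  k4 = f(0.340000, -2.298582) = -2.896348
  y ← -1.855489 + (0.17/6)·(k1 + 2k2 + 2k3 + k4) = -2.297296
y(0.34) ≈ -2.2973

-2.2973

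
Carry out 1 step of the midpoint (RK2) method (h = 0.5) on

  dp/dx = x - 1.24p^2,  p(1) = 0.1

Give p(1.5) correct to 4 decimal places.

Midpoint: k1 = f(x_n, p_n); k2 = f(x_n + h/2, p_n + (h/2)·k1); p_{n+1} = p_n + h·k2.
x=1.000000, p=0.100000:
  k1 = f(1.000000, 0.100000) = 0.987600
  k2 = f(1.250000, 0.346900) = 1.100779
  p ← 0.100000 + 0.5·1.100779 = 0.650389
p(1.5) ≈ 0.6504

0.6504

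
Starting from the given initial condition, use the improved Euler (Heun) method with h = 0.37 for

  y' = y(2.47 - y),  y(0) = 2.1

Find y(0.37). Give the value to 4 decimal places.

2.2802

Heun: k1 = f(x_n, y_n); k2 = f(x_n + h, y_n + h·k1); y_{n+1} = y_n + (h/2)·(k1 + k2).
x=0.000000, y=2.100000:
  k1 = f(0.000000, 2.100000) = 0.777000
  k2 = f(0.370000, 2.387490) = 0.196992
  y ← 2.100000 + (0.37/2)·(0.777000 + 0.196992) = 2.280188
y(0.37) ≈ 2.2802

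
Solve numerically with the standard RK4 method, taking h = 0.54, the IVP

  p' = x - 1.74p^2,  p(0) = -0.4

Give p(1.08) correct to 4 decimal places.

RK4: k1 = f(x_n, p_n); k2 = f(x_n + h/2, p_n + (h/2)·k1); k3 = f(x_n + h/2, p_n + (h/2)·k2); k4 = f(x_n + h, p_n + h·k3); p_{n+1} = p_n + (h/6)·(k1 + 2k2 + 2k3 + k4).
x=0.000000, p=-0.400000:
  k1 = f(0.000000, -0.400000) = -0.278400
  k2 = f(0.270000, -0.475168) = -0.122865
  k3 = f(0.270000, -0.433174) = -0.056493
  k4 = f(0.540000, -0.430506) = 0.217516
  p ← -0.400000 + (0.54/6)·(k1 + 2k2 + 2k3 + k4) = -0.437764
x=0.540000, p=-0.437764:
  k1 = f(0.540000, -0.437764) = 0.206551
  k2 = f(0.810000, -0.381995) = 0.556099
  k3 = f(0.810000, -0.287617) = 0.666061
  k4 = f(1.080000, -0.078091) = 1.069389
  p ← -0.437764 + (0.54/6)·(k1 + 2k2 + 2k3 + k4) = -0.102941
p(1.08) ≈ -0.1029

-0.1029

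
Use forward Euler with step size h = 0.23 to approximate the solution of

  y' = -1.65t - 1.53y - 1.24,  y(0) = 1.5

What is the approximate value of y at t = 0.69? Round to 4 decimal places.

Euler: y_{n+1} = y_n + h·f(t_n, y_n).
t=0.000000, y=1.500000: f=-3.535000 → y ← 1.500000 + 0.23·(-3.535000) = 0.686950
t=0.230000, y=0.686950: f=-2.670533 → y ← 0.686950 + 0.23·(-2.670533) = 0.072727
t=0.460000, y=0.072727: f=-2.110273 → y ← 0.072727 + 0.23·(-2.110273) = -0.412635
y(0.69) ≈ -0.4126

-0.4126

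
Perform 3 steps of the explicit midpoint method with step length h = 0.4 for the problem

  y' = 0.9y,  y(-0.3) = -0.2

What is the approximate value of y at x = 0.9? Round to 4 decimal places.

-0.5785

Midpoint: k1 = f(x_n, y_n); k2 = f(x_n + h/2, y_n + (h/2)·k1); y_{n+1} = y_n + h·k2.
x=-0.300000, y=-0.200000:
  k1 = f(-0.300000, -0.200000) = -0.180000
  k2 = f(-0.100000, -0.236000) = -0.212400
  y ← -0.200000 + 0.4·(-0.212400) = -0.284960
x=0.100000, y=-0.284960:
  k1 = f(0.100000, -0.284960) = -0.256464
  k2 = f(0.300000, -0.336253) = -0.302628
  y ← -0.284960 + 0.4·(-0.302628) = -0.406011
x=0.500000, y=-0.406011:
  k1 = f(0.500000, -0.406011) = -0.365410
  k2 = f(0.700000, -0.479093) = -0.431184
  y ← -0.406011 + 0.4·(-0.431184) = -0.578484
y(0.9) ≈ -0.5785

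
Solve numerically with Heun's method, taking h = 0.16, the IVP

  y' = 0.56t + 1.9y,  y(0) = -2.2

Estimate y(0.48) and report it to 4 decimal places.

-5.3301

Heun: k1 = f(t_n, y_n); k2 = f(t_n + h, y_n + h·k1); y_{n+1} = y_n + (h/2)·(k1 + k2).
t=0.000000, y=-2.200000:
  k1 = f(0.000000, -2.200000) = -4.180000
  k2 = f(0.160000, -2.868800) = -5.361120
  y ← -2.200000 + (0.16/2)·(-4.180000 + (-5.361120)) = -2.963290
t=0.160000, y=-2.963290:
  k1 = f(0.160000, -2.963290) = -5.540650
  k2 = f(0.320000, -3.849794) = -7.135408
  y ← -2.963290 + (0.16/2)·(-5.540650 + (-7.135408)) = -3.977374
t=0.320000, y=-3.977374:
  k1 = f(0.320000, -3.977374) = -7.377811
  k2 = f(0.480000, -5.157824) = -9.531066
  y ← -3.977374 + (0.16/2)·(-7.377811 + (-9.531066)) = -5.330084
y(0.48) ≈ -5.3301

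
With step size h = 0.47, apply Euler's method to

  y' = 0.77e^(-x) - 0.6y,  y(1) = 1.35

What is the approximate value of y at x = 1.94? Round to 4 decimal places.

Euler: y_{n+1} = y_n + h·f(x_n, y_n).
x=1.000000, y=1.350000: f=-0.526733 → y ← 1.350000 + 0.47·(-0.526733) = 1.102436
x=1.470000, y=1.102436: f=-0.484419 → y ← 1.102436 + 0.47·(-0.484419) = 0.874759
y(1.94) ≈ 0.8748

0.8748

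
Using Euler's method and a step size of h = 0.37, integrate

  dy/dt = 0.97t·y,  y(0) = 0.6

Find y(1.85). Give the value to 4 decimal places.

Euler: y_{n+1} = y_n + h·f(t_n, y_n).
t=0.000000, y=0.600000: f=0.000000 → y ← 0.600000 + 0.37·0.000000 = 0.600000
t=0.370000, y=0.600000: f=0.215340 → y ← 0.600000 + 0.37·0.215340 = 0.679676
t=0.740000, y=0.679676: f=0.487871 → y ← 0.679676 + 0.37·0.487871 = 0.860188
t=1.110000, y=0.860188: f=0.926165 → y ← 0.860188 + 0.37·0.926165 = 1.202869
t=1.480000, y=1.202869: f=1.726839 → y ← 1.202869 + 0.37·1.726839 = 1.841799
y(1.85) ≈ 1.8418

1.8418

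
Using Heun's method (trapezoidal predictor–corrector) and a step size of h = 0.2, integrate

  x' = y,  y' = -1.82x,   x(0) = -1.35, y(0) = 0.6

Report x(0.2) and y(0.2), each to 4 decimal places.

-1.1809, 1.0696

Heun on (x,y): k1 = f(s_n, state_n); k2 = f(s_n + h, state_n + h·k1); state_{n+1} = state_n + (h/2)·(k1 + k2).
0.000000: (-1.350000, 0.600000)
  k1 = (0.600000, 2.457000)
  predictor → (-1.230000, 1.091400)
  k2 = (1.091400, 2.238600)
  → (-1.180860, 1.069560)
(x(0.2), y(0.2)) ≈ (-1.1809, 1.0696)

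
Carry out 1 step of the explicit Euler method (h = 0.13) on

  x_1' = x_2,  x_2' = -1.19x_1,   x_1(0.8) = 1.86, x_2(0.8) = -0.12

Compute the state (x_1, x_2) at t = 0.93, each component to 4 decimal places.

Euler on (x_1,x_2): x_1_{n+1} = x_1_n + h·x_1', x_2_{n+1} = x_2_n + h·x_2'.
0.800000: (1.860000, -0.120000); f=(-0.120000, -2.213400) → (1.844400, -0.407742)
(x_1(0.93), x_2(0.93)) ≈ (1.8444, -0.4077)

1.8444, -0.4077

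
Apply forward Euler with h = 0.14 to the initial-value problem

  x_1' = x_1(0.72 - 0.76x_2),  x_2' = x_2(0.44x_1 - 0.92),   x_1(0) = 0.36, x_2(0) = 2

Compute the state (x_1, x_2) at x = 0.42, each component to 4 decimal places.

0.2712, 1.4153

Euler on (x_1,x_2): x_1_{n+1} = x_1_n + h·x_1', x_2_{n+1} = x_2_n + h·x_2'.
0.000000: (0.360000, 2.000000); f=(-0.288000, -1.523200) → (0.319680, 1.786752)
0.140000: (0.319680, 1.786752); f=(-0.203934, -1.392489) → (0.291129, 1.591804)
0.280000: (0.291129, 1.591804); f=(-0.142587, -1.260554) → (0.271167, 1.415326)
(x_1(0.42), x_2(0.42)) ≈ (0.2712, 1.4153)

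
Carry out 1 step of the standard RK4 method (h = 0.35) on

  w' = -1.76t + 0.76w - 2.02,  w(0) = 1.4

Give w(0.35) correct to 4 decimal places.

RK4: k1 = f(t_n, w_n); k2 = f(t_n + h/2, w_n + (h/2)·k1); k3 = f(t_n + h/2, w_n + (h/2)·k2); k4 = f(t_n + h, w_n + h·k3); w_{n+1} = w_n + (h/6)·(k1 + 2k2 + 2k3 + k4).
t=0.000000, w=1.400000:
  k1 = f(0.000000, 1.400000) = -0.956000
  k2 = f(0.175000, 1.232700) = -1.391148
  k3 = f(0.175000, 1.156549) = -1.449023
  k4 = f(0.350000, 0.892842) = -1.957440
  w ← 1.400000 + (0.35/6)·(k1 + 2k2 + 2k3 + k4) = 0.898696
w(0.35) ≈ 0.8987

0.8987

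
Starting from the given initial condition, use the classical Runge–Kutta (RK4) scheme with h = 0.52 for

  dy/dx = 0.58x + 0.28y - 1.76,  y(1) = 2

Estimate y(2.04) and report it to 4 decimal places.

RK4: k1 = f(x_n, y_n); k2 = f(x_n + h/2, y_n + (h/2)·k1); k3 = f(x_n + h/2, y_n + (h/2)·k2); k4 = f(x_n + h, y_n + h·k3); y_{n+1} = y_n + (h/6)·(k1 + 2k2 + 2k3 + k4).
x=1.000000, y=2.000000:
  k1 = f(1.000000, 2.000000) = -0.620000
  k2 = f(1.260000, 1.838800) = -0.514336
  k3 = f(1.260000, 1.866273) = -0.506644
  k4 = f(1.520000, 1.736545) = -0.392167
  y ← 2.000000 + (0.52/6)·(k1 + 2k2 + 2k3 + k4) = 1.735309
x=1.520000, y=1.735309:
  k1 = f(1.520000, 1.735309) = -0.392513
  k2 = f(1.780000, 1.633256) = -0.270288
  k3 = f(1.780000, 1.665034) = -0.261390
  k4 = f(2.040000, 1.599386) = -0.128972
  y ← 1.735309 + (0.52/6)·(k1 + 2k2 + 2k3 + k4) = 1.597956
y(2.04) ≈ 1.5980

1.5980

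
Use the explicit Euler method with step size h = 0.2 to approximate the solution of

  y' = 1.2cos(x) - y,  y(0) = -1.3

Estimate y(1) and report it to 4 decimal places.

Euler: y_{n+1} = y_n + h·f(x_n, y_n).
x=0.000000, y=-1.300000: f=2.500000 → y ← -1.300000 + 0.2·2.500000 = -0.800000
x=0.200000, y=-0.800000: f=1.976080 → y ← -0.800000 + 0.2·1.976080 = -0.404784
x=0.400000, y=-0.404784: f=1.510057 → y ← -0.404784 + 0.2·1.510057 = -0.102773
x=0.600000, y=-0.102773: f=1.093175 → y ← -0.102773 + 0.2·1.093175 = 0.115862
x=0.800000, y=0.115862: f=0.720186 → y ← 0.115862 + 0.2·0.720186 = 0.259900
y(1) ≈ 0.2599

0.2599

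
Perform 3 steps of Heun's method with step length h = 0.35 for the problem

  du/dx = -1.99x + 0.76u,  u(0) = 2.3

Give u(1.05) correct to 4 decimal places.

Heun: k1 = f(x_n, u_n); k2 = f(x_n + h, u_n + h·k1); u_{n+1} = u_n + (h/2)·(k1 + k2).
x=0.000000, u=2.300000:
  k1 = f(0.000000, 2.300000) = 1.748000
  k2 = f(0.350000, 2.911800) = 1.516468
  u ← 2.300000 + (0.35/2)·(1.748000 + 1.516468) = 2.871282
x=0.350000, u=2.871282:
  k1 = f(0.350000, 2.871282) = 1.485674
  k2 = f(0.700000, 3.391268) = 1.184364
  u ← 2.871282 + (0.35/2)·(1.485674 + 1.184364) = 3.338539
x=0.700000, u=3.338539:
  k1 = f(0.700000, 3.338539) = 1.144289
  k2 = f(1.050000, 3.739040) = 0.752170
  u ← 3.338539 + (0.35/2)·(1.144289 + 0.752170) = 3.670419
u(1.05) ≈ 3.6704

3.6704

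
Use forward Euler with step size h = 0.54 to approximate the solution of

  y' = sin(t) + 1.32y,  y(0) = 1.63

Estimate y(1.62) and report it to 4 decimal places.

Euler: y_{n+1} = y_n + h·f(t_n, y_n).
t=0.000000, y=1.630000: f=2.151600 → y ← 1.630000 + 0.54·2.151600 = 2.791864
t=0.540000, y=2.791864: f=4.199396 → y ← 2.791864 + 0.54·4.199396 = 5.059538
t=1.080000, y=5.059538: f=7.560548 → y ← 5.059538 + 0.54·7.560548 = 9.142234
y(1.62) ≈ 9.1422

9.1422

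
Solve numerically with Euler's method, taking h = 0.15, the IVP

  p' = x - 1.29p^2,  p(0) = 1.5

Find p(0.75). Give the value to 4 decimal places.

0.7102

Euler: p_{n+1} = p_n + h·f(x_n, p_n).
x=0.000000, p=1.500000: f=-2.902500 → p ← 1.500000 + 0.15·(-2.902500) = 1.064625
x=0.150000, p=1.064625: f=-1.312120 → p ← 1.064625 + 0.15·(-1.312120) = 0.867807
x=0.300000, p=0.867807: f=-0.671485 → p ← 0.867807 + 0.15·(-0.671485) = 0.767084
x=0.450000, p=0.767084: f=-0.309060 → p ← 0.767084 + 0.15·(-0.309060) = 0.720725
x=0.600000, p=0.720725: f=-0.070084 → p ← 0.720725 + 0.15·(-0.070084) = 0.710213
p(0.75) ≈ 0.7102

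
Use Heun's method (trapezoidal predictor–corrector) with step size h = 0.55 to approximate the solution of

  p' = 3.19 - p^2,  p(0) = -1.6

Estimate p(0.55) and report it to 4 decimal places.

Heun: k1 = f(s_n, p_n); k2 = f(s_n + h, p_n + h·k1); p_{n+1} = p_n + (h/2)·(k1 + k2).
s=0.000000, p=-1.600000:
  k1 = f(0.000000, -1.600000) = 0.630000
  k2 = f(0.550000, -1.253500) = 1.618738
  p ← -1.600000 + (0.55/2)·(0.630000 + 1.618738) = -0.981597
p(0.55) ≈ -0.9816

-0.9816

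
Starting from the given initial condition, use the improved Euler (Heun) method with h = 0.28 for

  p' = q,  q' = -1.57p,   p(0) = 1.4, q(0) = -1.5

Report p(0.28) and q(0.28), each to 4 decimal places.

0.8938, -2.0231

Heun on (p,q): k1 = f(x_n, state_n); k2 = f(x_n + h, state_n + h·k1); state_{n+1} = state_n + (h/2)·(k1 + k2).
0.000000: (1.400000, -1.500000)
  k1 = (-1.500000, -2.198000)
  predictor → (0.980000, -2.115440)
  k2 = (-2.115440, -1.538600)
  → (0.893838, -2.023124)
(p(0.28), q(0.28)) ≈ (0.8938, -2.0231)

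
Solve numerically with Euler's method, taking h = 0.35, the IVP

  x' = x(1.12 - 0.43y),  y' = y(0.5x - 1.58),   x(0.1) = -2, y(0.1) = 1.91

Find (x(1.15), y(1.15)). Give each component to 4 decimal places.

-4.1897, -0.0009

Euler on (x,y): x_{n+1} = x_n + h·x', y_{n+1} = y_n + h·y'.
0.100000: (-2.000000, 1.910000); f=(-0.597400, -4.927800) → (-2.209090, 0.185270)
0.450000: (-2.209090, 0.185270); f=(-2.298191, -0.497366) → (-3.013457, 0.011192)
0.800000: (-3.013457, 0.011192); f=(-3.360569, -0.034547) → (-4.189656, -0.000899)
(x(1.15), y(1.15)) ≈ (-4.1897, -0.0009)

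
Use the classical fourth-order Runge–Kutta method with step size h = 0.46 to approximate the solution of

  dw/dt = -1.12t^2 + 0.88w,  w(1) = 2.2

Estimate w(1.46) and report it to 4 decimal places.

2.3500

RK4: k1 = f(t_n, w_n); k2 = f(t_n + h/2, w_n + (h/2)·k1); k3 = f(t_n + h/2, w_n + (h/2)·k2); k4 = f(t_n + h, w_n + h·k3); w_{n+1} = w_n + (h/6)·(k1 + 2k2 + 2k3 + k4).
t=1.000000, w=2.200000:
  k1 = f(1.000000, 2.200000) = 0.816000
  k2 = f(1.230000, 2.387680) = 0.406710
  k3 = f(1.230000, 2.293543) = 0.323870
  k4 = f(1.460000, 2.348980) = -0.320289
  w ← 2.200000 + (0.46/6)·(k1 + 2k2 + 2k3 + k4) = 2.350027
w(1.46) ≈ 2.3500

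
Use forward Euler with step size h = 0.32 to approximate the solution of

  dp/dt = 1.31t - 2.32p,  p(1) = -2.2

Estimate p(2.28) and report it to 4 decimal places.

1.0329

Euler: p_{n+1} = p_n + h·f(t_n, p_n).
t=1.000000, p=-2.200000: f=6.414000 → p ← -2.200000 + 0.32·6.414000 = -0.147520
t=1.320000, p=-0.147520: f=2.071446 → p ← -0.147520 + 0.32·2.071446 = 0.515343
t=1.640000, p=0.515343: f=0.952805 → p ← 0.515343 + 0.32·0.952805 = 0.820240
t=1.960000, p=0.820240: f=0.664642 → p ← 0.820240 + 0.32·0.664642 = 1.032926
p(2.28) ≈ 1.0329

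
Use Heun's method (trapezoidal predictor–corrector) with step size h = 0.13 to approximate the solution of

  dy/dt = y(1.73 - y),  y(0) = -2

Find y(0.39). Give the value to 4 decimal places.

Heun: k1 = f(t_n, y_n); k2 = f(t_n + h, y_n + h·k1); y_{n+1} = y_n + (h/2)·(k1 + k2).
t=0.000000, y=-2.000000:
  k1 = f(0.000000, -2.000000) = -7.460000
  k2 = f(0.130000, -2.969800) = -13.957466
  y ← -2.000000 + (0.13/2)·(-7.460000 + (-13.957466)) = -3.392135
t=0.130000, y=-3.392135:
  k1 = f(0.130000, -3.392135) = -17.374976
  k2 = f(0.260000, -5.650882) = -41.708495
  y ← -3.392135 + (0.13/2)·(-17.374976 + (-41.708495)) = -7.232561
t=0.260000, y=-7.232561:
  k1 = f(0.260000, -7.232561) = -64.822268
  k2 = f(0.390000, -15.659456) = -272.309413
  y ← -7.232561 + (0.13/2)·(-64.822268 + (-272.309413)) = -29.146120
y(0.39) ≈ -29.1461

-29.1461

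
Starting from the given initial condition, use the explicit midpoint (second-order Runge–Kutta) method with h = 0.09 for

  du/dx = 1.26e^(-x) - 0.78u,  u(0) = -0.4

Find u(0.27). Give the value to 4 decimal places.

-0.0571

Midpoint: k1 = f(x_n, u_n); k2 = f(x_n + h/2, u_n + (h/2)·k1); u_{n+1} = u_n + h·k2.
x=0.000000, u=-0.400000:
  k1 = f(0.000000, -0.400000) = 1.572000
  k2 = f(0.045000, -0.329260) = 1.461380
  u ← -0.400000 + 0.09·1.461380 = -0.268476
x=0.090000, u=-0.268476:
  k1 = f(0.090000, -0.268476) = 1.360964
  k2 = f(0.135000, -0.207232) = 1.262523
  u ← -0.268476 + 0.09·1.262523 = -0.154849
x=0.180000, u=-0.154849:
  k1 = f(0.180000, -0.154849) = 1.173222
  k2 = f(0.225000, -0.102054) = 1.085732
  u ← -0.154849 + 0.09·1.085732 = -0.057133
u(0.27) ≈ -0.0571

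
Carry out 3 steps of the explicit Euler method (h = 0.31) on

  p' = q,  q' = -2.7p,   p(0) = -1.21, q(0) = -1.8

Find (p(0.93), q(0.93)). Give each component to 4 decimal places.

Euler on (p,q): p_{n+1} = p_n + h·p', q_{n+1} = q_n + h·q'.
0.000000: (-1.210000, -1.800000); f=(-1.800000, 3.267000) → (-1.768000, -0.787230)
0.310000: (-1.768000, -0.787230); f=(-0.787230, 4.773600) → (-2.012041, 0.692586)
0.620000: (-2.012041, 0.692586); f=(0.692586, 5.432512) → (-1.797340, 2.376665)
(p(0.93), q(0.93)) ≈ (-1.7973, 2.3767)

-1.7973, 2.3767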